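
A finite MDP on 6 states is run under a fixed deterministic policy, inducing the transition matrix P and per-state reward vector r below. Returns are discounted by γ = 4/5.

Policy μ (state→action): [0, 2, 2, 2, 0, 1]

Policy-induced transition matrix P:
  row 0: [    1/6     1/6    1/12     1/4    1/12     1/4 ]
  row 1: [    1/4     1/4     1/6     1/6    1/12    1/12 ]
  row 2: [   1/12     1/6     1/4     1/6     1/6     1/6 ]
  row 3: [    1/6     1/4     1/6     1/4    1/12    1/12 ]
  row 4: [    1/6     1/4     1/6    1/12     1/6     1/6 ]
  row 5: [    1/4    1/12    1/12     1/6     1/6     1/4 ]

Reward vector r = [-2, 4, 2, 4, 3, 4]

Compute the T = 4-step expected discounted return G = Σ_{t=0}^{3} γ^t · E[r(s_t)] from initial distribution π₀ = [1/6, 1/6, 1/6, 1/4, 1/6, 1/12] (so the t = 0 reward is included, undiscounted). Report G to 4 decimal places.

t=0: π = [0.1667, 0.1667, 0.1667, 0.2500, 0.1667, 0.0833], E[r] = 2.5000, γ^t·E[r] = 2.500000, running G = 2.500000
t=1: π = [0.1736, 0.2083, 0.1597, 0.1875, 0.1181, 0.1528], E[r] = 2.5208, γ^t·E[r] = 2.016667, running G = 4.516667
t=2: π = [0.1834, 0.1968, 0.1528, 0.1869, 0.1192, 0.1609], E[r] = 2.4745, γ^t·E[r] = 1.583704, running G = 6.100370
t=3: π = [0.1837, 0.1952, 0.1507, 0.1876, 0.1194, 0.1634], E[r] = 2.4768, γ^t·E[r] = 1.268099, running G = 7.368469

G = 7.3685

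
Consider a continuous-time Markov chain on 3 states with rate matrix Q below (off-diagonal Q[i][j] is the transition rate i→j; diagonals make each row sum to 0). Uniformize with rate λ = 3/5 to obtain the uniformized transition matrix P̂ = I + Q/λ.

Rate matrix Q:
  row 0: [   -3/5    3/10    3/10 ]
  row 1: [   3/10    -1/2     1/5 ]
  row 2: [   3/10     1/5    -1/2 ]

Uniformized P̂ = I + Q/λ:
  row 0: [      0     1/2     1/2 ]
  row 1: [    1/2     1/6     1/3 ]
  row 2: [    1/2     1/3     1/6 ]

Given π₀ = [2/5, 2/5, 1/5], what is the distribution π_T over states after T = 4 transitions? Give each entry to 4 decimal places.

t=0: π = [0.4000, 0.4000, 0.2000]
t=1: π = [0.3000, 0.3333, 0.3667]
t=2: π = [0.3500, 0.3278, 0.3222]
t=3: π = [0.3250, 0.3370, 0.3380]
t=4: π = [0.3375, 0.3313, 0.3312]

π = [0.3375, 0.3313, 0.3312]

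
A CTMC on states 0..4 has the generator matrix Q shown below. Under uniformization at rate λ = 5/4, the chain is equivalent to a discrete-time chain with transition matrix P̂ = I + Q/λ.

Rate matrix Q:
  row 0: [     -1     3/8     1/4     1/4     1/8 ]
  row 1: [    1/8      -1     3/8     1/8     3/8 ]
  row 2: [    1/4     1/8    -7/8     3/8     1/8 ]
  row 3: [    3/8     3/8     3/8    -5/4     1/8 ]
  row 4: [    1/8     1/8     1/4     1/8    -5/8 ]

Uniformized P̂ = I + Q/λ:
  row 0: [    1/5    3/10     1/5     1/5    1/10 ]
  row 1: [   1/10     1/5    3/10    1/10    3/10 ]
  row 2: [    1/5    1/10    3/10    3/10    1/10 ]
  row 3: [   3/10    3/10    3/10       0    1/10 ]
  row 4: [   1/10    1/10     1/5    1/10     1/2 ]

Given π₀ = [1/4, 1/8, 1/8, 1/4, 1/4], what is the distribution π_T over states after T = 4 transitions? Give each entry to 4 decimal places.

π = [0.1740, 0.1837, 0.2596, 0.1541, 0.2286]

t=0: π = [0.2500, 0.1250, 0.1250, 0.2500, 0.2500]
t=1: π = [0.1875, 0.2125, 0.2500, 0.1250, 0.2250]
t=2: π = [0.1688, 0.1838, 0.2588, 0.1563, 0.2325]
t=3: π = [0.1740, 0.1834, 0.2599, 0.1530, 0.2298]
t=4: π = [0.1740, 0.1837, 0.2596, 0.1541, 0.2286]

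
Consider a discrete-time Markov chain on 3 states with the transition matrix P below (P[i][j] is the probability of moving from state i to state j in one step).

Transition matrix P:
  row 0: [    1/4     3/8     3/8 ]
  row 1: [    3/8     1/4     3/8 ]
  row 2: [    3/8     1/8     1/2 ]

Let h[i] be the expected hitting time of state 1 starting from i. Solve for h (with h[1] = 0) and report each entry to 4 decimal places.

First-step conditioning: h[1] = 0; for i ≠ 1, h[i] = 1 + Σ_k P[i][k]·h[k].
  h[0] = 1 + 1/4·h[0] + 3/8·h[2]
  h[2] = 1 + 3/8·h[0] + 1/2·h[2]
Solving the 2×2 linear system over states ≠ 1 gives exactly h = [56/15, 0, 24/5] (h[1] = 0 is the target).

h = [3.7333, 0.0000, 4.8000]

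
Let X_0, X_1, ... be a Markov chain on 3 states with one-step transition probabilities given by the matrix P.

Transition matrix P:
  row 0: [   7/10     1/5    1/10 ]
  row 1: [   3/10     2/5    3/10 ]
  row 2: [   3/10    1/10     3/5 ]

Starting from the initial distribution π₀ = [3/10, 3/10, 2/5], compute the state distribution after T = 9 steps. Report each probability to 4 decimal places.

π = [0.4999, 0.2142, 0.2858]

t=0: π = [0.3000, 0.3000, 0.4000]
t=1: π = [0.4200, 0.2200, 0.3600]
t=2: π = [0.4680, 0.2080, 0.3240]
t=3: π = [0.4872, 0.2092, 0.3036]
t=4: π = [0.4949, 0.2115, 0.2936]
t=5: π = [0.4980, 0.2129, 0.2891]
t=6: π = [0.4992, 0.2137, 0.2871]
t=7: π = [0.4997, 0.2140, 0.2863]
t=8: π = [0.4999, 0.2142, 0.2860]
t=9: π = [0.4999, 0.2142, 0.2858]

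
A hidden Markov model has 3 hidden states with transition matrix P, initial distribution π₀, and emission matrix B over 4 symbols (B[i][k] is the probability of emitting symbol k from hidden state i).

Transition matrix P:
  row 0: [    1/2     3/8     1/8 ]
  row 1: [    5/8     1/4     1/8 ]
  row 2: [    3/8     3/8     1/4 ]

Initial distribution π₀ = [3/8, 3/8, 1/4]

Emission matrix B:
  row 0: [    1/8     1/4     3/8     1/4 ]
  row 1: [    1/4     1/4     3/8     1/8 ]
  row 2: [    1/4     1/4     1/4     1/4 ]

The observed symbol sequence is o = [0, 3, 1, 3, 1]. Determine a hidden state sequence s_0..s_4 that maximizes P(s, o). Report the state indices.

path = [1, 0, 0, 0, 0]

t=0: δ = [4.688e-02, 9.375e-02, 6.250e-02]  (obs o_0=0)
t=1: δ = [1.465e-02, 2.930e-03, 3.906e-03]  ψ = [1, 1, 2]  (obs o_1=3)
t=2: δ = [1.831e-03, 1.373e-03, 4.578e-04]  ψ = [0, 0, 0]  (obs o_2=1)
t=3: δ = [2.289e-04, 8.583e-05, 5.722e-05]  ψ = [0, 0, 0]  (obs o_3=3)
t=4: δ = [2.861e-05, 2.146e-05, 7.153e-06]  ψ = [0, 0, 0]  (obs o_4=1)
backtrack: best end state = 0; path = [1, 0, 0, 0, 0]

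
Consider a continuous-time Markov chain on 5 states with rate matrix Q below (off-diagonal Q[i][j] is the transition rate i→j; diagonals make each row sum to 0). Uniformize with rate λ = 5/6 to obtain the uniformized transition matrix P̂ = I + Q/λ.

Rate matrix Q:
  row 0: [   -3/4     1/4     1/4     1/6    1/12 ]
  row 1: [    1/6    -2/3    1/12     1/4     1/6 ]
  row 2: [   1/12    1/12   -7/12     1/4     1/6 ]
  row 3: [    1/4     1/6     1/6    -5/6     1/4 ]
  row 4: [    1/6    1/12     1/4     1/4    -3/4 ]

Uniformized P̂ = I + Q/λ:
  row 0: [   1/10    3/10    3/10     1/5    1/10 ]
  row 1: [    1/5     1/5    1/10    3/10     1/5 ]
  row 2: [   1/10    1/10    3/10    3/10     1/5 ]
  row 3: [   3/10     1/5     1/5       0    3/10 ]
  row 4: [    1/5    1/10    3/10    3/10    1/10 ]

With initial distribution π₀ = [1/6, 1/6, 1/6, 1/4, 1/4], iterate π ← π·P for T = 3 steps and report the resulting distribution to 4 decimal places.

π = [0.1797, 0.1750, 0.2428, 0.2168, 0.1858]

t=0: π = [0.1667, 0.1667, 0.1667, 0.2500, 0.2500]
t=1: π = [0.1917, 0.1750, 0.2417, 0.2083, 0.1833]
t=2: π = [0.1775, 0.1767, 0.2442, 0.2183, 0.1833]
t=3: π = [0.1797, 0.1750, 0.2428, 0.2168, 0.1858]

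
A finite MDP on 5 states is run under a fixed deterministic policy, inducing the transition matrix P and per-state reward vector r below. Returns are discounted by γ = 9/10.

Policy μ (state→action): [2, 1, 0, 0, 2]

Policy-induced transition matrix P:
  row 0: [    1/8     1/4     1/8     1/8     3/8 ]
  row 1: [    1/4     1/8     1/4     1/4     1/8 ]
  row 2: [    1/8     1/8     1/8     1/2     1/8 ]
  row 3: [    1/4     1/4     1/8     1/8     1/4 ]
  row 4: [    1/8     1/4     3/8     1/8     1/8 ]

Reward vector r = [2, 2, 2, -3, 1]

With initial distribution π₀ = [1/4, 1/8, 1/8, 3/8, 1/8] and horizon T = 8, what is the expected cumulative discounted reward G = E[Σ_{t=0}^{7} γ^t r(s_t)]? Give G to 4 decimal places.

t=0: π = [0.2500, 0.1250, 0.1250, 0.3750, 0.1250], E[r] = 0.0000, γ^t·E[r] = 0.000000, running G = 0.000000
t=1: π = [0.1875, 0.2188, 0.1719, 0.1875, 0.2344], E[r] = 0.8281, γ^t·E[r] = 0.745313, running G = 0.745313
t=2: π = [0.1758, 0.2012, 0.2109, 0.2168, 0.1953], E[r] = 0.7207, γ^t·E[r] = 0.583770, running G = 1.329082
t=3: π = [0.1772, 0.1985, 0.1990, 0.2292, 0.1960], E[r] = 0.6577, γ^t·E[r] = 0.479474, running G = 1.808556
t=4: π = [0.1785, 0.2003, 0.1988, 0.2244, 0.1980], E[r] = 0.6799, γ^t·E[r] = 0.446083, running G = 2.254639
t=5: π = [0.1781, 0.2001, 0.1995, 0.2246, 0.1977], E[r] = 0.6793, γ^t·E[r] = 0.401144, running G = 2.655783
t=6: π = [0.1781, 0.2000, 0.1994, 0.2248, 0.1976], E[r] = 0.6782, γ^t·E[r] = 0.360430, running G = 3.016213
t=7: π = [0.1781, 0.2001, 0.1994, 0.2248, 0.1976], E[r] = 0.6784, γ^t·E[r] = 0.324482, running G = 3.340696

G = 3.3407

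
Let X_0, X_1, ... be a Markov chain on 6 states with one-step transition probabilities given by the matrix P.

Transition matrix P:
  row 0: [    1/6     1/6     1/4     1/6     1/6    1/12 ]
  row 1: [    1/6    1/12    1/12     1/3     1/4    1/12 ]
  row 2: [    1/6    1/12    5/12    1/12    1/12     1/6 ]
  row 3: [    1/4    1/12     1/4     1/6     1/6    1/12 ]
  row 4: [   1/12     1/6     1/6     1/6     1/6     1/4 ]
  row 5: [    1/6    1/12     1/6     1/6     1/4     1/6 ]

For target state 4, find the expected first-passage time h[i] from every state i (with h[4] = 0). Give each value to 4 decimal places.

h = [6.1194, 5.5624, 6.7263, 6.1658, 0.0000, 5.5585]

First-step conditioning: h[4] = 0; for i ≠ 4, h[i] = 1 + Σ_k P[i][k]·h[k].
  h[0] = 1 + 1/6·h[0] + 1/6·h[1] + 1/4·h[2] + 1/6·h[3] + 1/12·h[5]
  h[1] = 1 + 1/6·h[0] + 1/12·h[1] + 1/12·h[2] + 1/3·h[3] + 1/12·h[5]
  h[2] = 1 + 1/6·h[0] + 1/12·h[1] + 5/12·h[2] + 1/12·h[3] + 1/6·h[5]
  h[3] = 1 + 1/4·h[0] + 1/12·h[1] + 1/4·h[2] + 1/6·h[3] + 1/12·h[5]
  h[5] = 1 + 1/6·h[0] + 1/12·h[1] + 1/6·h[2] + 1/6·h[3] + 1/6·h[5]
Solving the 5×5 linear system over states ≠ 4 gives exactly h = [34544/5645, 6280/1129, 7594/1129, 34806/5645, 0, 31378/5645] (h[4] = 0 is the target).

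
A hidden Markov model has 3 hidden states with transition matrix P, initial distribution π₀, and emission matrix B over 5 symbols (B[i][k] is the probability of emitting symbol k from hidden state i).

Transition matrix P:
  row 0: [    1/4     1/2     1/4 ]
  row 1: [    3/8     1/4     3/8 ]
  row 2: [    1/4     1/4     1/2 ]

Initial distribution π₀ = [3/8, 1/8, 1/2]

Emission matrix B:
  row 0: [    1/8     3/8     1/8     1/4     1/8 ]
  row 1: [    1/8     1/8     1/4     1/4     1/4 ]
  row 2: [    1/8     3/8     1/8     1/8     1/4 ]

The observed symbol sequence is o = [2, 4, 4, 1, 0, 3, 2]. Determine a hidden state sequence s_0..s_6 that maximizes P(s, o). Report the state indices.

t=0: δ = [4.688e-02, 3.125e-02, 6.250e-02]  (obs o_0=2)
t=1: δ = [1.953e-03, 5.859e-03, 7.812e-03]  ψ = [2, 0, 2]  (obs o_1=4)
t=2: δ = [2.747e-04, 4.883e-04, 9.766e-04]  ψ = [1, 2, 2]  (obs o_2=4)
t=3: δ = [9.155e-05, 3.052e-05, 1.831e-04]  ψ = [2, 2, 2]  (obs o_3=1)
t=4: δ = [5.722e-06, 5.722e-06, 1.144e-05]  ψ = [2, 0, 2]  (obs o_4=0)
t=5: δ = [7.153e-07, 7.153e-07, 7.153e-07]  ψ = [2, 0, 2]  (obs o_5=3)
t=6: δ = [3.353e-08, 8.941e-08, 4.470e-08]  ψ = [1, 0, 2]  (obs o_6=2)
backtrack: best end state = 1; path = [2, 2, 2, 2, 2, 0, 1]

path = [2, 2, 2, 2, 2, 0, 1]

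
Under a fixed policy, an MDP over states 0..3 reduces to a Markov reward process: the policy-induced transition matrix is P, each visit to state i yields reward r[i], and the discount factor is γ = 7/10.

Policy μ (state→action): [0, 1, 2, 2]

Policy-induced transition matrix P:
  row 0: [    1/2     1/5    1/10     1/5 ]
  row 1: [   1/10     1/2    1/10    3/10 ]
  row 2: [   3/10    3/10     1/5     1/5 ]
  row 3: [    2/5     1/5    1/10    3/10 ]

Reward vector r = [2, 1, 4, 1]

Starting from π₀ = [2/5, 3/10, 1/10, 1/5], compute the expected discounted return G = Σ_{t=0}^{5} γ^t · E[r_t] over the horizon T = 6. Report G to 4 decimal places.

t=0: π = [0.4000, 0.3000, 0.1000, 0.2000], E[r] = 1.7000, γ^t·E[r] = 1.700000, running G = 1.700000
t=1: π = [0.3400, 0.3000, 0.1100, 0.2500], E[r] = 1.6700, γ^t·E[r] = 1.169000, running G = 2.869000
t=2: π = [0.3330, 0.3010, 0.1110, 0.2550], E[r] = 1.6660, γ^t·E[r] = 0.816340, running G = 3.685340
t=3: π = [0.3319, 0.3014, 0.1111, 0.2556], E[r] = 1.6652, γ^t·E[r] = 0.571164, running G = 4.256504
t=4: π = [0.3317, 0.3015, 0.1111, 0.2557], E[r] = 1.6650, γ^t·E[r] = 0.399764, running G = 4.656268
t=5: π = [0.3316, 0.3016, 0.1111, 0.2557], E[r] = 1.6649, γ^t·E[r] = 0.279825, running G = 4.936092

G = 4.9361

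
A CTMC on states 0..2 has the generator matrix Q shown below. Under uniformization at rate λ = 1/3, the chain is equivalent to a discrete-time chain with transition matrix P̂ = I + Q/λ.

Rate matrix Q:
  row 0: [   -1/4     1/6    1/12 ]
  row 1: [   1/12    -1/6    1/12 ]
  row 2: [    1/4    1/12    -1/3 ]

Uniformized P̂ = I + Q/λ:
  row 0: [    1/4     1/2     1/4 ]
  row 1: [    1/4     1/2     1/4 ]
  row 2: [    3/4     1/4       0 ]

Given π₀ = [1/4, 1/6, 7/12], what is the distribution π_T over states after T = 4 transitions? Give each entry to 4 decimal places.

t=0: π = [0.2500, 0.1667, 0.5833]
t=1: π = [0.5417, 0.3542, 0.1042]
t=2: π = [0.3021, 0.4740, 0.2240]
t=3: π = [0.3620, 0.4440, 0.1940]
t=4: π = [0.3470, 0.4515, 0.2015]

π = [0.3470, 0.4515, 0.2015]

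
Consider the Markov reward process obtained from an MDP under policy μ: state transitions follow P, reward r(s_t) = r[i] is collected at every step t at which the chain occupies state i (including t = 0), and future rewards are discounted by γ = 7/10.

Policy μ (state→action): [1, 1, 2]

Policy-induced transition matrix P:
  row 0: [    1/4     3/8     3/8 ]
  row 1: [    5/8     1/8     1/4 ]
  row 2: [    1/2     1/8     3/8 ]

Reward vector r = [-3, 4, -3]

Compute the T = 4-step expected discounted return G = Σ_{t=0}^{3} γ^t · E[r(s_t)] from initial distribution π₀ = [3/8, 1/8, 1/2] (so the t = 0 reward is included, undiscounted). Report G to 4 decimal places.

G = -4.3083

t=0: π = [0.3750, 0.1250, 0.5000], E[r] = -2.1250, γ^t·E[r] = -2.125000, running G = -2.125000
t=1: π = [0.4219, 0.2188, 0.3594], E[r] = -1.4688, γ^t·E[r] = -1.028125, running G = -3.153125
t=2: π = [0.4219, 0.2305, 0.3477], E[r] = -1.3867, γ^t·E[r] = -0.679492, running G = -3.832617
t=3: π = [0.4233, 0.2305, 0.3462], E[r] = -1.3867, γ^t·E[r] = -0.475645, running G = -4.308262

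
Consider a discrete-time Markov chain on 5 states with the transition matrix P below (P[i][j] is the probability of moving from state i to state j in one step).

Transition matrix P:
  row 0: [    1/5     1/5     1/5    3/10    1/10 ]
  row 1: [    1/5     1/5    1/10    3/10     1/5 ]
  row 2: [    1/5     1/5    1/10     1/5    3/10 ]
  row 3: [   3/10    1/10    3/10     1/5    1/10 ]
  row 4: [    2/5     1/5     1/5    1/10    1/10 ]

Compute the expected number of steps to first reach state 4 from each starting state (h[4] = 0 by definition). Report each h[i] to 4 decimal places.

h = [6.4399, 5.9124, 5.2743, 6.3819, 0.0000]

First-step conditioning: h[4] = 0; for i ≠ 4, h[i] = 1 + Σ_k P[i][k]·h[k].
  h[0] = 1 + 1/5·h[0] + 1/5·h[1] + 1/5·h[2] + 3/10·h[3]
  h[1] = 1 + 1/5·h[0] + 1/5·h[1] + 1/10·h[2] + 3/10·h[3]
  h[2] = 1 + 1/5·h[0] + 1/5·h[1] + 1/10·h[2] + 1/5·h[3]
  h[3] = 1 + 3/10·h[0] + 1/10·h[1] + 3/10·h[2] + 1/5·h[3]
Solving the 4×4 linear system over states ≠ 4 gives exactly h = [2035/316, 5605/948, 1250/237, 3025/474, 0] (h[4] = 0 is the target).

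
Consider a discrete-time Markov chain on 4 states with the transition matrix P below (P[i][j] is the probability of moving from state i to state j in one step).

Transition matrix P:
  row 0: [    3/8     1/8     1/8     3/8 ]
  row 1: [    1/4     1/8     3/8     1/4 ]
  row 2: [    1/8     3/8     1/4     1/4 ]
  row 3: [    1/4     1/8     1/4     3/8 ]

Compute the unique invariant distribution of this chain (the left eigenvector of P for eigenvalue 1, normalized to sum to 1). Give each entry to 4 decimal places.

π = [0.2512, 0.1854, 0.2418, 0.3216]

Balance equations π_j = Σ_i π_i·P[i][j]:
  π_0 = 3/8·π_0 + 1/4·π_1 + 1/8·π_2 + 1/4·π_3
  π_1 = 1/8·π_0 + 1/8·π_1 + 3/8·π_2 + 1/8·π_3
  π_2 = 1/8·π_0 + 3/8·π_1 + 1/4·π_2 + 1/4·π_3
  normalize: π_0 + π_1 + π_2 + π_3 = 1
Solving the linear system gives exactly π = [107/426, 79/426, 103/426, 137/426].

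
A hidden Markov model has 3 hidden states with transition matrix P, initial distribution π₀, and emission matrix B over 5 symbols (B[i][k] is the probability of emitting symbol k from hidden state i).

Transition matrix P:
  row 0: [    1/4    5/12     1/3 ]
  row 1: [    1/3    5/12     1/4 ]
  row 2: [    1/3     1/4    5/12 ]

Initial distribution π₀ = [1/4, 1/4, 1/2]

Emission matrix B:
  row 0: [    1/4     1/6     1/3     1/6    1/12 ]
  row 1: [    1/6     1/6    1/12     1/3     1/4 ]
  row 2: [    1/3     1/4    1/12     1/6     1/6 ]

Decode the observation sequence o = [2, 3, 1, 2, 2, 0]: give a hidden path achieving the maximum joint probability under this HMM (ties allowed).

t=0: δ = [8.333e-02, 2.083e-02, 4.167e-02]  (obs o_0=2)
t=1: δ = [3.472e-03, 1.157e-02, 4.630e-03]  ψ = [0, 0, 0]  (obs o_1=3)
t=2: δ = [6.430e-04, 8.038e-04, 7.234e-04]  ψ = [1, 1, 1]  (obs o_2=1)
t=3: δ = [8.931e-05, 2.791e-05, 2.512e-05]  ψ = [1, 1, 2]  (obs o_3=2)
t=4: δ = [7.442e-06, 3.101e-06, 2.481e-06]  ψ = [0, 0, 0]  (obs o_4=2)
t=5: δ = [4.651e-07, 5.168e-07, 8.269e-07]  ψ = [0, 0, 0]  (obs o_5=0)
backtrack: best end state = 2; path = [0, 1, 1, 0, 0, 2]

path = [0, 1, 1, 0, 0, 2]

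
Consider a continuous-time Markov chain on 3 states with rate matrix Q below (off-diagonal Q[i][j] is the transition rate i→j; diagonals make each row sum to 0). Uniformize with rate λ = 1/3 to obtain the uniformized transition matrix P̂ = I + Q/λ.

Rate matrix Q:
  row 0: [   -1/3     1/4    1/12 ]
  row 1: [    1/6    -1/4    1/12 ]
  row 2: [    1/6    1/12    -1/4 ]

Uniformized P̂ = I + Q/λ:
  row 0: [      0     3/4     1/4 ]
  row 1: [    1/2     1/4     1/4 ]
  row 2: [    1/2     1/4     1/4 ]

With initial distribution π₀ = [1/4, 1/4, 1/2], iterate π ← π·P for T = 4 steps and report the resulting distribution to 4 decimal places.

π = [0.3281, 0.4219, 0.2500]

t=0: π = [0.2500, 0.2500, 0.5000]
t=1: π = [0.3750, 0.3750, 0.2500]
t=2: π = [0.3125, 0.4375, 0.2500]
t=3: π = [0.3438, 0.4063, 0.2500]
t=4: π = [0.3281, 0.4219, 0.2500]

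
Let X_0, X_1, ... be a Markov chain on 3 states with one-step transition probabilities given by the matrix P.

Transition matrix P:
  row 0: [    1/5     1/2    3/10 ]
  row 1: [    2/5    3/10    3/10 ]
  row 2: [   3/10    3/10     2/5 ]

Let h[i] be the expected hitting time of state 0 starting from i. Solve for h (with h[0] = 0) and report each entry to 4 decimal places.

h = [0.0000, 2.7273, 3.0303]

First-step conditioning: h[0] = 0; for i ≠ 0, h[i] = 1 + Σ_k P[i][k]·h[k].
  h[1] = 1 + 3/10·h[1] + 3/10·h[2]
  h[2] = 1 + 3/10·h[1] + 2/5·h[2]
Solving the 2×2 linear system over states ≠ 0 gives exactly h = [0, 30/11, 100/33] (h[0] = 0 is the target).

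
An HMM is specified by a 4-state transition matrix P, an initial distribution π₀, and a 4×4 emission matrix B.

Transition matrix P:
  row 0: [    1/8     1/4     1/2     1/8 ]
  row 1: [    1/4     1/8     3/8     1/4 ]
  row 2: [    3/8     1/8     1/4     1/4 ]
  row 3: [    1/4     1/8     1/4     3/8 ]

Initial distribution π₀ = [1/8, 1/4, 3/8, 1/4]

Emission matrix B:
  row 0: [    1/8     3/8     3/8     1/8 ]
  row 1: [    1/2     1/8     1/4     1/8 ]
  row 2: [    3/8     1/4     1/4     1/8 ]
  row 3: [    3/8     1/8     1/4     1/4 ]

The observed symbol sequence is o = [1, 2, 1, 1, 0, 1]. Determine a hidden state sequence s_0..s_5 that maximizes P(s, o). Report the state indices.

t=0: δ = [4.688e-02, 3.125e-02, 9.375e-02, 3.125e-02]  (obs o_0=1)
t=1: δ = [1.318e-02, 2.930e-03, 5.859e-03, 5.859e-03]  ψ = [2, 0, 0, 2]  (obs o_1=2)
t=2: δ = [8.240e-04, 4.120e-04, 1.648e-03, 2.747e-04]  ψ = [2, 0, 0, 3]  (obs o_2=1)
t=3: δ = [2.317e-04, 2.575e-05, 1.030e-04, 5.150e-05]  ψ = [2, 0, 0, 2]  (obs o_3=1)
t=4: δ = [4.828e-06, 2.897e-05, 4.345e-05, 1.086e-05]  ψ = [2, 0, 0, 0]  (obs o_4=0)
t=5: δ = [6.110e-06, 6.789e-07, 2.716e-06, 1.358e-06]  ψ = [2, 2, 1, 2]  (obs o_5=1)
backtrack: best end state = 0; path = [2, 0, 2, 0, 2, 0]

path = [2, 0, 2, 0, 2, 0]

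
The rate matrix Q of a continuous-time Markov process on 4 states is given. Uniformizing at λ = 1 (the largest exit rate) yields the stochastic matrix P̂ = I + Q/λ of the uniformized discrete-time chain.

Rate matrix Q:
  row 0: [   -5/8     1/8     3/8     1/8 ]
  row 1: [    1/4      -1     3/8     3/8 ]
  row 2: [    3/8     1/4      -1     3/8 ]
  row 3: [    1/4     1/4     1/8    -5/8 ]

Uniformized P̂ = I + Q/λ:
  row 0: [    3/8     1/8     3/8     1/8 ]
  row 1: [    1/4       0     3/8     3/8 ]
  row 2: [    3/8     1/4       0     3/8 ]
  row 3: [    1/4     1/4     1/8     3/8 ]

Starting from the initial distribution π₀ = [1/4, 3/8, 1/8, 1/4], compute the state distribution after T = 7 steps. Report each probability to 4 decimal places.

t=0: π = [0.2500, 0.3750, 0.1250, 0.2500]
t=1: π = [0.2969, 0.1250, 0.2656, 0.3125]
t=2: π = [0.3203, 0.1816, 0.1973, 0.3008]
t=3: π = [0.3147, 0.1646, 0.2258, 0.2949]
t=4: π = [0.3176, 0.1695, 0.2166, 0.2963]
t=5: π = [0.3168, 0.1679, 0.2197, 0.2956]
t=6: π = [0.3171, 0.1684, 0.2187, 0.2958]
t=7: π = [0.3170, 0.1683, 0.2190, 0.2957]

π = [0.3170, 0.1683, 0.2190, 0.2957]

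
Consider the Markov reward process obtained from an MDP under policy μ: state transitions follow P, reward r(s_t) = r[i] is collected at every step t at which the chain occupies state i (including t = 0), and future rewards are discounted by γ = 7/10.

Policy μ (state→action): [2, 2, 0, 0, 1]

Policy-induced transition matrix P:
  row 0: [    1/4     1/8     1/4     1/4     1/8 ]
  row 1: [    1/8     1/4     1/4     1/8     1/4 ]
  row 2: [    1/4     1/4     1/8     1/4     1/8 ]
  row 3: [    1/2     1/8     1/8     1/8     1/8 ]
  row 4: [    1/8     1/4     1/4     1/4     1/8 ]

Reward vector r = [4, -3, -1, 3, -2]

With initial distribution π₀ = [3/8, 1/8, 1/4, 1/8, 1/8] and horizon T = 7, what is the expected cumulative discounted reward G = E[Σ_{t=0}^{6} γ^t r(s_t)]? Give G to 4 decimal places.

t=0: π = [0.3750, 0.1250, 0.2500, 0.1250, 0.1250], E[r] = 1.0000, γ^t·E[r] = 1.000000, running G = 1.000000
t=1: π = [0.2500, 0.1875, 0.2031, 0.2188, 0.1406], E[r] = 0.6094, γ^t·E[r] = 0.426563, running G = 1.426563
t=2: π = [0.2637, 0.1914, 0.1973, 0.1992, 0.1484], E[r] = 0.5840, γ^t·E[r] = 0.286152, running G = 1.712715
t=3: π = [0.2573, 0.1921, 0.2004, 0.2012, 0.1489], E[r] = 0.5581, γ^t·E[r] = 0.191430, running G = 1.904145
t=4: π = [0.2577, 0.1927, 0.1998, 0.2008, 0.1490], E[r] = 0.5573, γ^t·E[r] = 0.133796, running G = 2.037941
t=5: π = [0.2575, 0.1927, 0.1999, 0.2008, 0.1491], E[r] = 0.5563, γ^t·E[r] = 0.093490, running G = 2.131431
t=6: π = [0.2575, 0.1927, 0.1999, 0.2008, 0.1491], E[r] = 0.5561, γ^t·E[r] = 0.065430, running G = 2.196861

G = 2.1969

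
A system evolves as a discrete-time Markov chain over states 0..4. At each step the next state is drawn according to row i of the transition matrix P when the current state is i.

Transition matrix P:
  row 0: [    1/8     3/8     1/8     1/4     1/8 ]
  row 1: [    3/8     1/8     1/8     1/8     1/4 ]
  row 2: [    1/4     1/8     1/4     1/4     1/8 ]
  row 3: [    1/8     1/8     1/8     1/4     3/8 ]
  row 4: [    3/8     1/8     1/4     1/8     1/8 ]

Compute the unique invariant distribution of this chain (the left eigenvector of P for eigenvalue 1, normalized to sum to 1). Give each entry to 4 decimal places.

Balance equations π_j = Σ_i π_i·P[i][j]:
  π_0 = 1/8·π_0 + 3/8·π_1 + 1/4·π_2 + 1/8·π_3 + 3/8·π_4
  π_1 = 3/8·π_0 + 1/8·π_1 + 1/8·π_2 + 1/8·π_3 + 1/8·π_4
  π_2 = 1/8·π_0 + 1/8·π_1 + 1/4·π_2 + 1/8·π_3 + 1/4·π_4
  π_3 = 1/4·π_0 + 1/8·π_1 + 1/4·π_2 + 1/4·π_3 + 1/8·π_4
  normalize: π_0 + π_1 + π_2 + π_3 + π_4 = 1
Solving the linear system gives exactly π = [371/1530, 142/765, 131/765, 103/510, 152/765].

π = [0.2425, 0.1856, 0.1712, 0.2020, 0.1987]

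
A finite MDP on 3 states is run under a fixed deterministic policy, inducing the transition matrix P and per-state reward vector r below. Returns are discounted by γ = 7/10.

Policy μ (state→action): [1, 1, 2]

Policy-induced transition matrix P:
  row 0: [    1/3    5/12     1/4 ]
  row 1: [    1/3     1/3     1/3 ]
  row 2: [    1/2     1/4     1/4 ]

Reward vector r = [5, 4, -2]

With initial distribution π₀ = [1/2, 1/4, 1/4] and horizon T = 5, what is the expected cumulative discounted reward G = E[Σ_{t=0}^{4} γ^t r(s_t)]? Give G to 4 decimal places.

t=0: π = [0.5000, 0.2500, 0.2500], E[r] = 3.0000, γ^t·E[r] = 3.000000, running G = 3.000000
t=1: π = [0.3750, 0.3542, 0.2708], E[r] = 2.7500, γ^t·E[r] = 1.925000, running G = 4.925000
t=2: π = [0.3785, 0.3420, 0.2795], E[r] = 2.7014, γ^t·E[r] = 1.323681, running G = 6.248681
t=3: π = [0.3799, 0.3416, 0.2785], E[r] = 2.7089, γ^t·E[r] = 0.929157, running G = 7.177837
t=4: π = [0.3798, 0.3418, 0.2785], E[r] = 2.7090, γ^t·E[r] = 0.650421, running G = 7.828259

G = 7.8283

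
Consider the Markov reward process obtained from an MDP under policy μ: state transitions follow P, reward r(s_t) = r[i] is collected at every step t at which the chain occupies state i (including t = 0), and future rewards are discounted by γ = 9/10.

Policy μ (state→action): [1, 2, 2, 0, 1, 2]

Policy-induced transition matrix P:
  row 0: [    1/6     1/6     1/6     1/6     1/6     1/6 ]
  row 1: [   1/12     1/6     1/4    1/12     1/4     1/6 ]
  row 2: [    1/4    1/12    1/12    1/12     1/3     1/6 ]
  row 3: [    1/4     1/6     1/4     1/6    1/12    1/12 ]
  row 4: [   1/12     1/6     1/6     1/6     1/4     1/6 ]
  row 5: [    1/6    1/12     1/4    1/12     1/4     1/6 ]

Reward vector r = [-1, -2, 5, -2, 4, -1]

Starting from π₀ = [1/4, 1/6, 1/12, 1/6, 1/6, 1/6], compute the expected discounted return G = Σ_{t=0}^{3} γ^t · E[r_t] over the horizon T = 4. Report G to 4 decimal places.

t=0: π = [0.2500, 0.1667, 0.0833, 0.1667, 0.1667, 0.1667], E[r] = 0.0000, γ^t·E[r] = 0.000000, running G = 0.000000
t=1: π = [0.1597, 0.1458, 0.2014, 0.1319, 0.2083, 0.1528], E[r] = 0.9722, γ^t·E[r] = 0.875000, running G = 0.875000
t=2: π = [0.1649, 0.1372, 0.1858, 0.1250, 0.2315, 0.1557], E[r] = 1.0098, γ^t·E[r] = 0.817969, running G = 1.692969
t=3: π = [0.1618, 0.1382, 0.1860, 0.1268, 0.2309, 0.1563], E[r] = 1.0055, γ^t·E[r] = 0.733043, running G = 2.426012

G = 2.4260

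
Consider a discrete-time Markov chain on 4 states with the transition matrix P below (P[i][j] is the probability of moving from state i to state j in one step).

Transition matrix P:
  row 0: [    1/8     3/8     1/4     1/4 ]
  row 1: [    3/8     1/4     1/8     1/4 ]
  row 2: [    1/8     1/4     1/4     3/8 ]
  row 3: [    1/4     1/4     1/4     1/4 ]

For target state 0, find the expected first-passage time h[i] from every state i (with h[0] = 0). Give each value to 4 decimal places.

h = [0.0000, 3.3846, 4.4308, 3.9385]

First-step conditioning: h[0] = 0; for i ≠ 0, h[i] = 1 + Σ_k P[i][k]·h[k].
  h[1] = 1 + 1/4·h[1] + 1/8·h[2] + 1/4·h[3]
  h[2] = 1 + 1/4·h[1] + 1/4·h[2] + 3/8·h[3]
  h[3] = 1 + 1/4·h[1] + 1/4·h[2] + 1/4·h[3]
Solving the 3×3 linear system over states ≠ 0 gives exactly h = [0, 44/13, 288/65, 256/65] (h[0] = 0 is the target).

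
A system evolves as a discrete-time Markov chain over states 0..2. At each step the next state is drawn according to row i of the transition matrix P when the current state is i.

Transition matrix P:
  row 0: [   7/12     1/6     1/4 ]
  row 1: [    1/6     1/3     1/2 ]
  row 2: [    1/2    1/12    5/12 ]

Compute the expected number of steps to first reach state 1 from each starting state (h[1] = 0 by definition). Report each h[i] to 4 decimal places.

First-step conditioning: h[1] = 0; for i ≠ 1, h[i] = 1 + Σ_k P[i][k]·h[k].
  h[0] = 1 + 7/12·h[0] + 1/4·h[2]
  h[2] = 1 + 1/2·h[0] + 5/12·h[2]
Solving the 2×2 linear system over states ≠ 1 gives exactly h = [120/17, 0, 132/17] (h[1] = 0 is the target).

h = [7.0588, 0.0000, 7.7647]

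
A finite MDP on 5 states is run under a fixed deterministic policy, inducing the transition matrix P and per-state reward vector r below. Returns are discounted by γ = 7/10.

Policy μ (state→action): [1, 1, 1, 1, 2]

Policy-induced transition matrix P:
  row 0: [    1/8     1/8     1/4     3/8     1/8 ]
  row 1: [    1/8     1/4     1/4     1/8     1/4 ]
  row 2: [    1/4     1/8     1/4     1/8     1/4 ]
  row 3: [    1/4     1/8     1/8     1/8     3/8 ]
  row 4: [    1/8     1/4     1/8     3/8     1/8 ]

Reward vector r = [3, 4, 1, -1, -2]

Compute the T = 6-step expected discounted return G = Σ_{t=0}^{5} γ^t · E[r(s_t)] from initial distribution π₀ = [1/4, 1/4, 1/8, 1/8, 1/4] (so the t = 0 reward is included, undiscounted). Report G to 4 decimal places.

G = 2.7123

t=0: π = [0.2500, 0.2500, 0.1250, 0.1250, 0.2500], E[r] = 1.2500, γ^t·E[r] = 1.250000, running G = 1.250000
t=1: π = [0.1563, 0.1875, 0.2031, 0.2500, 0.2031], E[r] = 0.7656, γ^t·E[r] = 0.535938, running G = 1.785938
t=2: π = [0.1816, 0.1738, 0.1934, 0.2148, 0.2363], E[r] = 0.7461, γ^t·E[r] = 0.365586, running G = 2.151523
t=3: π = [0.1760, 0.1763, 0.1936, 0.2295, 0.2246], E[r] = 0.7480, γ^t·E[r] = 0.256580, running G = 2.408104
t=4: π = [0.1779, 0.1751, 0.1932, 0.2252, 0.2286], E[r] = 0.7450, γ^t·E[r] = 0.178866, running G = 2.586970
t=5: π = [0.1773, 0.1755, 0.1933, 0.2266, 0.2273], E[r] = 0.7457, γ^t·E[r] = 0.125338, running G = 2.712307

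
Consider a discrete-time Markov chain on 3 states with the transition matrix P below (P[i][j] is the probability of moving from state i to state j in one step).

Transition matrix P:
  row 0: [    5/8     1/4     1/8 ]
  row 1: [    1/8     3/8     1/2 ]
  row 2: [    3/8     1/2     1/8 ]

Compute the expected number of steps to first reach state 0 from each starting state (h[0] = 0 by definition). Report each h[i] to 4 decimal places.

First-step conditioning: h[0] = 0; for i ≠ 0, h[i] = 1 + Σ_k P[i][k]·h[k].
  h[1] = 1 + 3/8·h[1] + 1/2·h[2]
  h[2] = 1 + 1/2·h[1] + 1/8·h[2]
Solving the 2×2 linear system over states ≠ 0 gives exactly h = [0, 88/19, 72/19] (h[0] = 0 is the target).

h = [0.0000, 4.6316, 3.7895]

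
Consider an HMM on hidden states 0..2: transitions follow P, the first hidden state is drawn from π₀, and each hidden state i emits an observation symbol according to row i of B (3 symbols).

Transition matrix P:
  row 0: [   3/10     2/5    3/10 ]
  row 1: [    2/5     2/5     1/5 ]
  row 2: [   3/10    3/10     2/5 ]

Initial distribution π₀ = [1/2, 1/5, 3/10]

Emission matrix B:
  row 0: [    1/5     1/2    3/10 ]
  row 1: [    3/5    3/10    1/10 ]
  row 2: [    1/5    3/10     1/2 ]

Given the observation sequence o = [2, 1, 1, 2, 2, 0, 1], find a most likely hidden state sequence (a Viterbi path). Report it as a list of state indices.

t=0: δ = [1.500e-01, 2.000e-02, 1.500e-01]  (obs o_0=2)
t=1: δ = [2.250e-02, 1.800e-02, 1.800e-02]  ψ = [0, 0, 2]  (obs o_1=1)
t=2: δ = [3.600e-03, 2.700e-03, 2.160e-03]  ψ = [1, 0, 2]  (obs o_2=1)
t=3: δ = [3.240e-04, 1.440e-04, 5.400e-04]  ψ = [0, 0, 0]  (obs o_3=2)
t=4: δ = [4.860e-05, 1.620e-05, 1.080e-04]  ψ = [2, 2, 2]  (obs o_4=2)
t=5: δ = [6.480e-06, 1.944e-05, 8.640e-06]  ψ = [2, 2, 2]  (obs o_5=0)
t=6: δ = [3.888e-06, 2.333e-06, 1.166e-06]  ψ = [1, 1, 1]  (obs o_6=1)
backtrack: best end state = 0; path = [0, 1, 0, 2, 2, 1, 0]

path = [0, 1, 0, 2, 2, 1, 0]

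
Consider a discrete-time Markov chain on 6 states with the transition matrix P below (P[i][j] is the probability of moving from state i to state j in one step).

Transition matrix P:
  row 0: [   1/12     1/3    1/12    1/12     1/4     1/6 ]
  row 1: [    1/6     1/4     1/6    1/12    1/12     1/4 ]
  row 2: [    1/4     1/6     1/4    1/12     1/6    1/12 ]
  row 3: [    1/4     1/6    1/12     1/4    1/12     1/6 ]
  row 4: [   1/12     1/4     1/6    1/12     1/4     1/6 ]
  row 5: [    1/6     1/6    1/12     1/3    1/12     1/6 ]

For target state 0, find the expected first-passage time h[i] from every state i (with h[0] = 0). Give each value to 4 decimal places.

h = [0.0000, 5.4754, 5.0429, 4.9792, 6.0311, 5.3942]

First-step conditioning: h[0] = 0; for i ≠ 0, h[i] = 1 + Σ_k P[i][k]·h[k].
  h[1] = 1 + 1/4·h[1] + 1/6·h[2] + 1/12·h[3] + 1/12·h[4] + 1/4·h[5]
  h[2] = 1 + 1/6·h[1] + 1/4·h[2] + 1/12·h[3] + 1/6·h[4] + 1/12·h[5]
  h[3] = 1 + 1/6·h[1] + 1/12·h[2] + 1/4·h[3] + 1/12·h[4] + 1/6·h[5]
  h[4] = 1 + 1/4·h[1] + 1/6·h[2] + 1/12·h[3] + 1/4·h[4] + 1/6·h[5]
  h[5] = 1 + 1/6·h[1] + 1/12·h[2] + 1/3·h[3] + 1/12·h[4] + 1/6·h[5]
Solving the 5×5 linear system over states ≠ 0 gives exactly h = [0, 24612/4495, 22668/4495, 156672/31465, 189768/31465, 169728/31465] (h[0] = 0 is the target).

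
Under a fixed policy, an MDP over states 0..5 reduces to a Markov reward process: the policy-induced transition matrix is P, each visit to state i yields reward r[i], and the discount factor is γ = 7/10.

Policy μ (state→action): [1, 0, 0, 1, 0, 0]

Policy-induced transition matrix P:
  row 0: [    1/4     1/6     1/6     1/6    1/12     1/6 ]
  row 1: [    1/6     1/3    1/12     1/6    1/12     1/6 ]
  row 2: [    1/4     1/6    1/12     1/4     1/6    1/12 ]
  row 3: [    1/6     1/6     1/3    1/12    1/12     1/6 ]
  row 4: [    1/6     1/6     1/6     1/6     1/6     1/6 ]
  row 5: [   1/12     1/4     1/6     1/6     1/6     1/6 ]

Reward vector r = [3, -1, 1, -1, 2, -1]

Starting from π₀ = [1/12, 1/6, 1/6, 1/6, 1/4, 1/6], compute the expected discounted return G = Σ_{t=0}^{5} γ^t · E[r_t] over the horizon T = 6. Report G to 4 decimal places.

G = 1.2306

t=0: π = [0.0833, 0.1667, 0.1667, 0.1667, 0.2500, 0.1667], E[r] = 0.4167, γ^t·E[r] = 0.416667, running G = 0.416667
t=1: π = [0.1736, 0.2083, 0.1667, 0.1667, 0.1319, 0.1528], E[r] = 0.4236, γ^t·E[r] = 0.296528, running G = 0.713194
t=2: π = [0.1823, 0.2141, 0.1632, 0.1667, 0.1209, 0.1528], E[r] = 0.4184, γ^t·E[r] = 0.205017, running G = 0.918212
t=3: π = [0.1827, 0.2151, 0.1630, 0.1664, 0.1197, 0.1531], E[r] = 0.4161, γ^t·E[r] = 0.142735, running G = 1.060947
t=4: π = [0.1827, 0.2153, 0.1629, 0.1664, 0.1197, 0.1531], E[r] = 0.4156, γ^t·E[r] = 0.099790, running G = 1.160736
t=5: π = [0.1827, 0.2153, 0.1629, 0.1664, 0.1196, 0.1531], E[r] = 0.4155, γ^t·E[r] = 0.069836, running G = 1.230572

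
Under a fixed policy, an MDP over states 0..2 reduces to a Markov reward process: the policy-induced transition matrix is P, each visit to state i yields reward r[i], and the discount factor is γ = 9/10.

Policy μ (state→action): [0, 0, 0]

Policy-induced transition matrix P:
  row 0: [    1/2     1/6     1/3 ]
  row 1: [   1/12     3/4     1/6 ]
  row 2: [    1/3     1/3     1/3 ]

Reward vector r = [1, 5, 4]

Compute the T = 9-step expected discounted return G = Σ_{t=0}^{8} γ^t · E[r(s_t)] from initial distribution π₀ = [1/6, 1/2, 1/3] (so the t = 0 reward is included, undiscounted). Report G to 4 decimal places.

G = 23.3107

t=0: π = [0.1667, 0.5000, 0.3333], E[r] = 4.0000, γ^t·E[r] = 4.000000, running G = 4.000000
t=1: π = [0.2361, 0.5139, 0.2500], E[r] = 3.8056, γ^t·E[r] = 3.425000, running G = 7.425000
t=2: π = [0.2442, 0.5081, 0.2477], E[r] = 3.7755, γ^t·E[r] = 3.058125, running G = 10.483125
t=3: π = [0.2470, 0.5043, 0.2486], E[r] = 3.7633, γ^t·E[r] = 2.743453, running G = 13.226578
t=4: π = [0.2484, 0.5023, 0.2493], E[r] = 3.7571, γ^t·E[r] = 2.465005, running G = 15.691583
t=5: π = [0.2492, 0.5012, 0.2496], E[r] = 3.7537, γ^t·E[r] = 2.216550, running G = 17.908133
t=6: π = [0.2496, 0.5007, 0.2498], E[r] = 3.7520, γ^t·E[r] = 1.993961, running G = 19.902094
t=7: π = [0.2498, 0.5003, 0.2499], E[r] = 3.7511, γ^t·E[r] = 1.794119, running G = 21.696213
t=8: π = [0.2499, 0.5002, 0.2499], E[r] = 3.7506, γ^t·E[r] = 1.614494, running G = 23.310707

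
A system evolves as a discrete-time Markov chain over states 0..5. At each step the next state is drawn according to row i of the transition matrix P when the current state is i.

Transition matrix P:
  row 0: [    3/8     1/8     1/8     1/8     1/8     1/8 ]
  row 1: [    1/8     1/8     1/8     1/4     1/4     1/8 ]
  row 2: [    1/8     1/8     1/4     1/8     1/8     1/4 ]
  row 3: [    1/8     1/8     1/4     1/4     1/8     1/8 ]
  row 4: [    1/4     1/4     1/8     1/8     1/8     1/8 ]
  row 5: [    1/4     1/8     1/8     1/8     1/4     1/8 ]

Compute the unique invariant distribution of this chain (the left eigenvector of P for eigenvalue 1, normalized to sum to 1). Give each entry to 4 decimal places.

Balance equations π_j = Σ_i π_i·P[i][j]:
  π_0 = 3/8·π_0 + 1/8·π_1 + 1/8·π_2 + 1/8·π_3 + 1/4·π_4 + 1/4·π_5
  π_1 = 1/8·π_0 + 1/8·π_1 + 1/8·π_2 + 1/8·π_3 + 1/4·π_4 + 1/8·π_5
  π_2 = 1/8·π_0 + 1/8·π_1 + 1/4·π_2 + 1/4·π_3 + 1/8·π_4 + 1/8·π_5
  π_3 = 1/8·π_0 + 1/4·π_1 + 1/8·π_2 + 1/4·π_3 + 1/8·π_4 + 1/8·π_5
  π_4 = 1/8·π_0 + 1/4·π_1 + 1/8·π_2 + 1/8·π_3 + 1/8·π_4 + 1/4·π_5
  normalize: π_0 + π_1 + π_2 + π_3 + π_4 + π_5 = 1
Solving the linear system gives exactly π = [1076/4939, 717/4939, 821/4939, 808/4939, 797/4939, 720/4939].

π = [0.2179, 0.1452, 0.1662, 0.1636, 0.1614, 0.1458]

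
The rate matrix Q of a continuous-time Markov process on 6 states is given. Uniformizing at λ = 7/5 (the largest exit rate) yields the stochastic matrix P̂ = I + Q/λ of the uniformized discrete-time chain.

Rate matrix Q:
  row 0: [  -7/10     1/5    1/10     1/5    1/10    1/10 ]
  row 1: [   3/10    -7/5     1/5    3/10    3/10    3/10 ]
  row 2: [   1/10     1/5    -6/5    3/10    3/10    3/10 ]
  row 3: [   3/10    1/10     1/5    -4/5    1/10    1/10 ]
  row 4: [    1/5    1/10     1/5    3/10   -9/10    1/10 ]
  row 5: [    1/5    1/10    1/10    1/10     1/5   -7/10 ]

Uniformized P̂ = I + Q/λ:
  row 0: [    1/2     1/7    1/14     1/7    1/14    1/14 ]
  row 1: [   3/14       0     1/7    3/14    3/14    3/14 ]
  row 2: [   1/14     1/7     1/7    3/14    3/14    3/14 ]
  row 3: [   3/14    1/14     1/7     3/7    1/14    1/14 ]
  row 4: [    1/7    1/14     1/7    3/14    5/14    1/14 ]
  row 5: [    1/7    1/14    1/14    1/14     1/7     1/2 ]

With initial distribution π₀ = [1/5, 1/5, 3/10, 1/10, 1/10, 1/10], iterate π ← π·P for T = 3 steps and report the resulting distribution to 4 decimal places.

t=0: π = [0.2000, 0.2000, 0.3000, 0.1000, 0.1000, 0.1000]
t=1: π = [0.2143, 0.0929, 0.1214, 0.2071, 0.1786, 0.1857]
t=2: π = [0.2321, 0.0888, 0.1143, 0.2168, 0.1663, 0.1816]
t=3: π = [0.2394, 0.0898, 0.1133, 0.2182, 0.1609, 0.1783]

π = [0.2394, 0.0898, 0.1133, 0.2182, 0.1609, 0.1783]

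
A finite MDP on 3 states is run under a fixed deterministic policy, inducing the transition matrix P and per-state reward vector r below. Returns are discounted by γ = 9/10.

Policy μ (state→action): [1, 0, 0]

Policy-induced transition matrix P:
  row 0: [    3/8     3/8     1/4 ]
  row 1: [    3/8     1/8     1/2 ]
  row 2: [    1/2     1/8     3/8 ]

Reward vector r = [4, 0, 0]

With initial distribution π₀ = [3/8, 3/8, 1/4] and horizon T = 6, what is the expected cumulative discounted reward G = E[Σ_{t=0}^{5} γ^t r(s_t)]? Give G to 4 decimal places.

t=0: π = [0.3750, 0.3750, 0.2500], E[r] = 1.5000, γ^t·E[r] = 1.500000, running G = 1.500000
t=1: π = [0.4063, 0.2188, 0.3750], E[r] = 1.6250, γ^t·E[r] = 1.462500, running G = 2.962500
t=2: π = [0.4219, 0.2266, 0.3516], E[r] = 1.6875, γ^t·E[r] = 1.366875, running G = 4.329375
t=3: π = [0.4189, 0.2305, 0.3506], E[r] = 1.6758, γ^t·E[r] = 1.221645, running G = 5.551020
t=4: π = [0.4188, 0.2297, 0.3514], E[r] = 1.6753, γ^t·E[r] = 1.099160, running G = 6.650179
t=5: π = [0.4189, 0.2297, 0.3514], E[r] = 1.6757, γ^t·E[r] = 0.989496, running G = 7.639675

G = 7.6397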